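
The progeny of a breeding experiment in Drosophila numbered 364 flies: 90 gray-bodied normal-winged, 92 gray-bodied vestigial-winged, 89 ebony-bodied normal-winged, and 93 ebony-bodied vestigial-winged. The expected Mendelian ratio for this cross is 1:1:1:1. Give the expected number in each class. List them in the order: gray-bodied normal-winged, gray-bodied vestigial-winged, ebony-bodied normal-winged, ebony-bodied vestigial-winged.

The 1:1:1:1 ratio has 4 parts, so with N = 364 the expected counts are:
  gray-bodied normal-winged: 364 × 1/4 = 91
  gray-bodied vestigial-winged: 364 × 1/4 = 91
  ebony-bodied normal-winged: 364 × 1/4 = 91
  ebony-bodied vestigial-winged: 364 × 1/4 = 91

91, 91, 91, 91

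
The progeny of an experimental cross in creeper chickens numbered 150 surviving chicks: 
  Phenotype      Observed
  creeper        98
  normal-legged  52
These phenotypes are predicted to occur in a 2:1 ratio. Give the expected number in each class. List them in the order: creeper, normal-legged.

The 2:1 ratio has 3 parts, so with N = 150 the expected counts are:
  creeper: 150 × 2/3 = 100
  normal-legged: 150 × 1/3 = 50

100, 50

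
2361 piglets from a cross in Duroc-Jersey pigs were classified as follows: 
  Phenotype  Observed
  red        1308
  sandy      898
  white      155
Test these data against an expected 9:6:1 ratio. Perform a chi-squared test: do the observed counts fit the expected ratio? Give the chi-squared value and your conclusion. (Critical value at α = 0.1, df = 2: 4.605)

The 9:6:1 ratio has 16 parts, so with N = 2361 the expected counts are:
  red: 2361 × 9/16 = 1328.0625
  sandy: 2361 × 6/16 = 885.375
  white: 2361 × 1/16 = 147.5625
χ² = Σ (O − E)² / E
  red: (1308 − 1328.0625)² / 1328.0625 = 0.3031
  sandy: (898 − 885.375)² / 885.375 = 0.1800
  white: (155 − 147.5625)² / 147.5625 = 0.3749
χ² = 0.3031 + 0.1800 + 0.3749 = 0.858
Degrees of freedom = 3 − 1 = 2; critical value at α = 0.1 is 4.605.
Since 0.858 < 4.605, we fail to reject the null hypothesis — the data are consistent with the 9:6:1 ratio.

0.858; consistent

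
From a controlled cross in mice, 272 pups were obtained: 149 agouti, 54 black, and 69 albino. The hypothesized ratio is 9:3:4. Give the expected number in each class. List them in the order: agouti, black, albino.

The 9:3:4 ratio has 16 parts, so with N = 272 the expected counts are:
  agouti: 272 × 9/16 = 153
  black: 272 × 3/16 = 51
  albino: 272 × 4/16 = 68

153, 51, 68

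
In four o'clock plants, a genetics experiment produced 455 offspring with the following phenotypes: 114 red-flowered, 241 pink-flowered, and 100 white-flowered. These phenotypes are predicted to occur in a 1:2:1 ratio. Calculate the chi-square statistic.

2.464

Total ratio parts = 4. Expected numbers out of 455:
  red-flowered: 455 × 1/4 = 113.75
  pink-flowered: 455 × 2/4 = 227.5
  white-flowered: 455 × 1/4 = 113.75
χ² = Σ (O − E)² / E
  red-flowered: (114 − 113.75)² / 113.75 = 0.0005
  pink-flowered: (241 − 227.5)² / 227.5 = 0.8011
  white-flowered: (100 − 113.75)² / 113.75 = 1.6621
χ² = 0.0005 + 0.8011 + 1.6621 = 2.4637 ≈ 2.464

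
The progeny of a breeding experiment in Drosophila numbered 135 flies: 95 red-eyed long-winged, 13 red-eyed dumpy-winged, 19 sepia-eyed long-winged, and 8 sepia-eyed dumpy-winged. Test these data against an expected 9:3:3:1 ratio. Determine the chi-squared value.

12.371

The 9:3:3:1 ratio has 16 parts, so with N = 135 the expected counts are:
  red-eyed long-winged: 135 × 9/16 = 75.9375
  red-eyed dumpy-winged: 135 × 3/16 = 25.3125
  sepia-eyed long-winged: 135 × 3/16 = 25.3125
  sepia-eyed dumpy-winged: 135 × 1/16 = 8.4375
χ² = Σ (O − E)² / E
  red-eyed long-winged: (95 − 75.9375)² / 75.9375 = 4.7852
  red-eyed dumpy-winged: (13 − 25.3125)² / 25.3125 = 5.9890
  sepia-eyed long-winged: (19 − 25.3125)² / 25.3125 = 1.5742
  sepia-eyed dumpy-winged: (8 − 8.4375)² / 8.4375 = 0.0227
χ² = 4.7852 + 5.9890 + 1.5742 + 0.0227 = 12.3711 ≈ 12.371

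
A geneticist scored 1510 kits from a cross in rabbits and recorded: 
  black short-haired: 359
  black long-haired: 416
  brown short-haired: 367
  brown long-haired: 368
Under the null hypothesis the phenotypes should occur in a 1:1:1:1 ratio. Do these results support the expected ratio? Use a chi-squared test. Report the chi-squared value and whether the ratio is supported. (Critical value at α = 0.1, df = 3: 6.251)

Total ratio parts = 4. Expected numbers out of 1510:
  black short-haired: 1510 × 1/4 = 377.5
  black long-haired: 1510 × 1/4 = 377.5
  brown short-haired: 1510 × 1/4 = 377.5
  brown long-haired: 1510 × 1/4 = 377.5
χ² = Σ (O − E)² / E
  black short-haired: (359 − 377.5)² / 377.5 = 0.9066
  black long-haired: (416 − 377.5)² / 377.5 = 3.9265
  brown short-haired: (367 − 377.5)² / 377.5 = 0.2921
  brown long-haired: (368 − 377.5)² / 377.5 = 0.2391
χ² = 0.9066 + 3.9265 + 0.2921 + 0.2391 = 5.3643 ≈ 5.364
Degrees of freedom = 4 − 1 = 3; critical value at α = 0.1 is 6.251.
Since 5.364 < 6.251, we fail to reject the null hypothesis — the data are consistent with the 1:1:1:1 ratio.

5.364; consistent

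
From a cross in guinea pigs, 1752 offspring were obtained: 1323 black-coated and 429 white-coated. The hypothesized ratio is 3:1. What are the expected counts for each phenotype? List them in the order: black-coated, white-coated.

Expected counts for N = 1752 under a 3:1 ratio (total parts = 4):
  black-coated: 1752 × 3/4 = 1314
  white-coated: 1752 × 1/4 = 438

1314, 438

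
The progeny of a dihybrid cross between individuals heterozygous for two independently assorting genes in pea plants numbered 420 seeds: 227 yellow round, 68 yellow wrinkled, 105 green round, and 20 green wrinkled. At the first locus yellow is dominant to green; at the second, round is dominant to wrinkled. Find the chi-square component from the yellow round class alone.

A dihybrid F₂ with independent assortment and complete dominance at both loci gives a 9:3:3:1 phenotypic ratio.
Expected counts for N = 420 under a 9:3:3:1 ratio (total parts = 16):
  yellow round: 420 × 9/16 = 236.25
  yellow wrinkled: 420 × 3/16 = 78.75
  green round: 420 × 3/16 = 78.75
  green wrinkled: 420 × 1/16 = 26.25
Contribution of yellow round: (227 − 236.25)² / 236.25 = 0.3622

0.362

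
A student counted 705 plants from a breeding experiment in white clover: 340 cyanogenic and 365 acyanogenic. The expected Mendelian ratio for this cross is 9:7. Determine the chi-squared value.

Total ratio parts = 16. Expected numbers out of 705:
  cyanogenic: 705 × 9/16 = 396.5625
  acyanogenic: 705 × 7/16 = 308.4375
χ² = Σ (O − E)² / E
  cyanogenic: (340 − 396.5625)² / 396.5625 = 8.0676
  acyanogenic: (365 − 308.4375)² / 308.4375 = 10.3727
χ² = 8.0676 + 10.3727 = 18.4403 ≈ 18.440

18.440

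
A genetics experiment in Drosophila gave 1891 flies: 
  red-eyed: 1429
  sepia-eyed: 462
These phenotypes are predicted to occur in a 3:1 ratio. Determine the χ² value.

0.326

Expected counts for N = 1891 under a 3:1 ratio (total parts = 4):
  red-eyed: 1891 × 3/4 = 1418.25
  sepia-eyed: 1891 × 1/4 = 472.75
χ² = Σ (O − E)² / E
  red-eyed: (1429 − 1418.25)² / 1418.25 = 0.0815
  sepia-eyed: (462 − 472.75)² / 472.75 = 0.2444
χ² = 0.0815 + 0.2444 = 0.3259 ≈ 0.326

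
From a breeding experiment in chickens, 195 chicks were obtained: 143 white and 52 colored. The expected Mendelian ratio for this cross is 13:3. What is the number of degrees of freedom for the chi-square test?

1

A goodness-of-fit test with 2 phenotype classes has df = 2 − 1 = 1.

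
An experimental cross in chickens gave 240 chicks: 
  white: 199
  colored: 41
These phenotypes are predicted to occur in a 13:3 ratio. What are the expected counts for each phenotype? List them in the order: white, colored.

The 13:3 ratio has 16 parts, so with N = 240 the expected counts are:
  white: 240 × 13/16 = 195
  colored: 240 × 3/16 = 45

195, 45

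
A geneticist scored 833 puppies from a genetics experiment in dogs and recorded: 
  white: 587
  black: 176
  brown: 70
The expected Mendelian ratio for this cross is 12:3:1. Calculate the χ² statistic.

10.974

Expected counts for N = 833 under a 12:3:1 ratio (total parts = 16):
  white: 833 × 12/16 = 624.75
  black: 833 × 3/16 = 156.1875
  brown: 833 × 1/16 = 52.0625
χ² = Σ (O − E)² / E
  white: (587 − 624.75)² / 624.75 = 2.2810
  black: (176 − 156.1875)² / 156.1875 = 2.5132
  brown: (70 − 52.0625)² / 52.0625 = 6.1801
χ² = 2.2810 + 2.5132 + 6.1801 = 10.9743 ≈ 10.974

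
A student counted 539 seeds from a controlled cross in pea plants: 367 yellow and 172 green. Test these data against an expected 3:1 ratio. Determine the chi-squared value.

13.730

The 3:1 ratio has 4 parts, so with N = 539 the expected counts are:
  yellow: 539 × 3/4 = 404.25
  green: 539 × 1/4 = 134.75
χ² = Σ (O − E)² / E
  yellow: (367 − 404.25)² / 404.25 = 3.4324
  green: (172 − 134.75)² / 134.75 = 10.2973
χ² = 3.4324 + 10.2973 = 13.7297 ≈ 13.730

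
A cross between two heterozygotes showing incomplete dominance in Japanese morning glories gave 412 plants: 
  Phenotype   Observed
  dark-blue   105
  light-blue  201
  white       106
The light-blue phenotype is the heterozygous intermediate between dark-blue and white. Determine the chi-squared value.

With incomplete dominance, a heterozygote × heterozygote cross gives a 1:2:1 phenotypic ratio.
The 1:2:1 ratio has 4 parts, so with N = 412 the expected counts are:
  dark-blue: 412 × 1/4 = 103
  light-blue: 412 × 2/4 = 206
  white: 412 × 1/4 = 103
χ² = Σ (O − E)² / E
  dark-blue: (105 − 103)² / 103 = 0.0388
  light-blue: (201 − 206)² / 206 = 0.1214
  white: (106 − 103)² / 103 = 0.0874
χ² = 0.0388 + 0.1214 + 0.0874 = 0.2476 ≈ 0.248

0.248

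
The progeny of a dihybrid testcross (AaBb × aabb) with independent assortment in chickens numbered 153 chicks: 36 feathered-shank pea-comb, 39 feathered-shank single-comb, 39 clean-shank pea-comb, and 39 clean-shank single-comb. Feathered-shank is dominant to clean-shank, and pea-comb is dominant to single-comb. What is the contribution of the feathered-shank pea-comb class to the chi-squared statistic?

0.132

A dihybrid testcross with independent assortment gives a 1:1:1:1 ratio.
Expected counts for N = 153 under a 1:1:1:1 ratio (total parts = 4):
  feathered-shank pea-comb: 153 × 1/4 = 38.25
  feathered-shank single-comb: 153 × 1/4 = 38.25
  clean-shank pea-comb: 153 × 1/4 = 38.25
  clean-shank single-comb: 153 × 1/4 = 38.25
Contribution of feathered-shank pea-comb: (36 − 38.25)² / 38.25 = 0.1324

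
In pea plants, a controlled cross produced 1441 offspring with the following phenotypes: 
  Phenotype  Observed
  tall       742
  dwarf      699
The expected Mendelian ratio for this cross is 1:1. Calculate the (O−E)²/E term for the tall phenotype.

0.642

Under the 1:1 hypothesis (Σ ratio = 2, N = 1441):
  tall: 1441 × 1/2 = 720.5
  dwarf: 1441 × 1/2 = 720.5
Contribution of tall: (742 − 720.5)² / 720.5 = 0.6416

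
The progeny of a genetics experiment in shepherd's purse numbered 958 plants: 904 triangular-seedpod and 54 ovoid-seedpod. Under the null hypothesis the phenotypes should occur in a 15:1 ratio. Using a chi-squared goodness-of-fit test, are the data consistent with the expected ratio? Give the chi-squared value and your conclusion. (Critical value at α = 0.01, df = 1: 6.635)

0.615; consistent

The 15:1 ratio has 16 parts, so with N = 958 the expected counts are:
  triangular-seedpod: 958 × 15/16 = 898.125
  ovoid-seedpod: 958 × 1/16 = 59.875
χ² = Σ (O − E)² / E
  triangular-seedpod: (904 − 898.125)² / 898.125 = 0.0384
  ovoid-seedpod: (54 − 59.875)² / 59.875 = 0.5765
χ² = 0.0384 + 0.5765 = 0.6149 ≈ 0.615
Degrees of freedom = 2 − 1 = 1; critical value at α = 0.01 is 6.635.
Since 0.615 < 6.635, we fail to reject the null hypothesis — the data are consistent with the 15:1 ratio.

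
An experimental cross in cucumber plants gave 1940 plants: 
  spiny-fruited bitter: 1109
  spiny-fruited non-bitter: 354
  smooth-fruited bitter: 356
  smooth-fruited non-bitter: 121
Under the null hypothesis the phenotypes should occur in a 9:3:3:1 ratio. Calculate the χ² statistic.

0.716

Expected counts for N = 1940 under a 9:3:3:1 ratio (total parts = 16):
  spiny-fruited bitter: 1940 × 9/16 = 1091.25
  spiny-fruited non-bitter: 1940 × 3/16 = 363.75
  smooth-fruited bitter: 1940 × 3/16 = 363.75
  smooth-fruited non-bitter: 1940 × 1/16 = 121.25
χ² = Σ (O − E)² / E
  spiny-fruited bitter: (1109 − 1091.25)² / 1091.25 = 0.2887
  spiny-fruited non-bitter: (354 − 363.75)² / 363.75 = 0.2613
  smooth-fruited bitter: (356 − 363.75)² / 363.75 = 0.1651
  smooth-fruited non-bitter: (121 − 121.25)² / 121.25 = 0.0005
χ² = 0.2887 + 0.2613 + 0.1651 + 0.0005 = 0.7156 ≈ 0.716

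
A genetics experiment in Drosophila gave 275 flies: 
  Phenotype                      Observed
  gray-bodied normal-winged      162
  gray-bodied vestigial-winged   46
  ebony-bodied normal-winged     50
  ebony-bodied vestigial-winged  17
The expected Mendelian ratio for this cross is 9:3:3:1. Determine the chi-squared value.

0.995

The 9:3:3:1 ratio has 16 parts, so with N = 275 the expected counts are:
  gray-bodied normal-winged: 275 × 9/16 = 154.6875
  gray-bodied vestigial-winged: 275 × 3/16 = 51.5625
  ebony-bodied normal-winged: 275 × 3/16 = 51.5625
  ebony-bodied vestigial-winged: 275 × 1/16 = 17.1875
χ² = Σ (O − E)² / E
  gray-bodied normal-winged: (162 − 154.6875)² / 154.6875 = 0.3457
  gray-bodied vestigial-winged: (46 − 51.5625)² / 51.5625 = 0.6001
  ebony-bodied normal-winged: (50 − 51.5625)² / 51.5625 = 0.0473
  ebony-bodied vestigial-winged: (17 − 17.1875)² / 17.1875 = 0.0020
χ² = 0.3457 + 0.6001 + 0.0473 + 0.0020 = 0.9951 ≈ 0.995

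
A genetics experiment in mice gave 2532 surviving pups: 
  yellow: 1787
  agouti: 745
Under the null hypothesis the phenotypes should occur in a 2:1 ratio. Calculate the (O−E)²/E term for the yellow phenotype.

5.806

Total ratio parts = 3. Expected numbers out of 2532:
  yellow: 2532 × 2/3 = 1688
  agouti: 2532 × 1/3 = 844
Contribution of yellow: (1787 − 1688)² / 1688 = 5.8063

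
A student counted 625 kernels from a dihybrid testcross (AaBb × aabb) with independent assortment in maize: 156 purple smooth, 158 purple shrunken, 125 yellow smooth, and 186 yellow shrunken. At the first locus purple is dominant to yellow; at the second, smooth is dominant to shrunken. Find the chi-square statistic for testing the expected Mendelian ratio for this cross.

A dihybrid testcross with independent assortment gives a 1:1:1:1 ratio.
Expected counts for N = 625 under a 1:1:1:1 ratio (total parts = 4):
  purple smooth: 625 × 1/4 = 156.25
  purple shrunken: 625 × 1/4 = 156.25
  yellow smooth: 625 × 1/4 = 156.25
  yellow shrunken: 625 × 1/4 = 156.25
χ² = Σ (O − E)² / E
  purple smooth: (156 − 156.25)² / 156.25 = 0.0004
  purple shrunken: (158 − 156.25)² / 156.25 = 0.0196
  yellow smooth: (125 − 156.25)² / 156.25 = 6.2500
  yellow shrunken: (186 − 156.25)² / 156.25 = 5.6644
χ² = 0.0004 + 0.0196 + 6.2500 + 5.6644 = 11.9344 ≈ 11.934

11.934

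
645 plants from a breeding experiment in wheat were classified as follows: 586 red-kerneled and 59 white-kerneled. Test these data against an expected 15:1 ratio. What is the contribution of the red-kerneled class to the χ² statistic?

0.578

Under the 15:1 hypothesis (Σ ratio = 16, N = 645):
  red-kerneled: 645 × 15/16 = 604.6875
  white-kerneled: 645 × 1/16 = 40.3125
Contribution of red-kerneled: (586 − 604.6875)² / 604.6875 = 0.5775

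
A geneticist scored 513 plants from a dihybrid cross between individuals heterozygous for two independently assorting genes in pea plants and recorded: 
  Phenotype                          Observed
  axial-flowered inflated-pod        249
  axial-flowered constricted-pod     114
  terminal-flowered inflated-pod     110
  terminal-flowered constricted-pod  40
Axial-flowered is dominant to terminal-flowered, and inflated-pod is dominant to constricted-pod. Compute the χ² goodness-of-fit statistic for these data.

A dihybrid F₂ with independent assortment and complete dominance at both loci gives a 9:3:3:1 phenotypic ratio.
Expected counts for N = 513 under a 9:3:3:1 ratio (total parts = 16):
  axial-flowered inflated-pod: 513 × 9/16 = 288.5625
  axial-flowered constricted-pod: 513 × 3/16 = 96.1875
  terminal-flowered inflated-pod: 513 × 3/16 = 96.1875
  terminal-flowered constricted-pod: 513 × 1/16 = 32.0625
χ² = Σ (O − E)² / E
  axial-flowered inflated-pod: (249 − 288.5625)² / 288.5625 = 5.4241
  axial-flowered constricted-pod: (114 − 96.1875)² / 96.1875 = 3.2986
  terminal-flowered inflated-pod: (110 − 96.1875)² / 96.1875 = 1.9835
  terminal-flowered constricted-pod: (40 − 32.0625)² / 32.0625 = 1.9650
χ² = 5.4241 + 3.2986 + 1.9835 + 1.9650 = 12.6712 ≈ 12.671

12.671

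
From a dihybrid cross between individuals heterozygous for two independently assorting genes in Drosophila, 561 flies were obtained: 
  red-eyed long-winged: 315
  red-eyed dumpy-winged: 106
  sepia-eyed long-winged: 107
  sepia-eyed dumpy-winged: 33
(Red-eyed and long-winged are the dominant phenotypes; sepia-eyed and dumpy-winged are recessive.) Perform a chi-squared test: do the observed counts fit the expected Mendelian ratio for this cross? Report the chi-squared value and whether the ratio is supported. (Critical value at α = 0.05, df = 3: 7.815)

A dihybrid F₂ with independent assortment and complete dominance at both loci gives a 9:3:3:1 phenotypic ratio.
The 9:3:3:1 ratio has 16 parts, so with N = 561 the expected counts are:
  red-eyed long-winged: 561 × 9/16 = 315.5625
  red-eyed dumpy-winged: 561 × 3/16 = 105.1875
  sepia-eyed long-winged: 561 × 3/16 = 105.1875
  sepia-eyed dumpy-winged: 561 × 1/16 = 35.0625
χ² = Σ (O − E)² / E
  red-eyed long-winged: (315 − 315.5625)² / 315.5625 = 0.0010
  red-eyed dumpy-winged: (106 − 105.1875)² / 105.1875 = 0.0063
  sepia-eyed long-winged: (107 − 105.1875)² / 105.1875 = 0.0312
  sepia-eyed dumpy-winged: (33 − 35.0625)² / 35.0625 = 0.1213
χ² = 0.0010 + 0.0063 + 0.0312 + 0.1213 = 0.1598 ≈ 0.160
Degrees of freedom = 4 − 1 = 3; critical value at α = 0.05 is 7.815.
Since 0.160 < 7.815, we fail to reject the null hypothesis — the data are consistent with the 9:3:3:1 ratio.

0.160; consistent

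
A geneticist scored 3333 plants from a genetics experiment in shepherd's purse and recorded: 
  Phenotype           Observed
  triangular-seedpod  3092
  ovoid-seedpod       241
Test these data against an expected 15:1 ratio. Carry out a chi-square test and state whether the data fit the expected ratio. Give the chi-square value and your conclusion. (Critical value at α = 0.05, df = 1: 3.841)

5.471; not consistent

Under the 15:1 hypothesis (Σ ratio = 16, N = 3333):
  triangular-seedpod: 3333 × 15/16 = 3124.6875
  ovoid-seedpod: 3333 × 1/16 = 208.3125
χ² = Σ (O − E)² / E
  triangular-seedpod: (3092 − 3124.6875)² / 3124.6875 = 0.3419
  ovoid-seedpod: (241 − 208.3125)² / 208.3125 = 5.1292
χ² = 0.3419 + 5.1292 = 5.4711 ≈ 5.471
Degrees of freedom = 2 − 1 = 1; critical value at α = 0.05 is 3.841.
Since 5.471 > 3.841, we reject the null hypothesis — the data do not fit the 15:1 ratio.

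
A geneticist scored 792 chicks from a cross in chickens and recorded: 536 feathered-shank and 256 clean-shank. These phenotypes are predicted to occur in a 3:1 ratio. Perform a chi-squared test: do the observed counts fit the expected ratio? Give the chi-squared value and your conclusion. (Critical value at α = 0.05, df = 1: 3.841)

The 3:1 ratio has 4 parts, so with N = 792 the expected counts are:
  feathered-shank: 792 × 3/4 = 594
  clean-shank: 792 × 1/4 = 198
χ² = Σ (O − E)² / E
  feathered-shank: (536 − 594)² / 594 = 5.6633
  clean-shank: (256 − 198)² / 198 = 16.9899
χ² = 5.6633 + 16.9899 = 22.6532 ≈ 22.653
Degrees of freedom = 2 − 1 = 1; critical value at α = 0.05 is 3.841.
Since 22.653 > 3.841, we reject the null hypothesis — the data do not fit the 3:1 ratio.

22.653; not consistent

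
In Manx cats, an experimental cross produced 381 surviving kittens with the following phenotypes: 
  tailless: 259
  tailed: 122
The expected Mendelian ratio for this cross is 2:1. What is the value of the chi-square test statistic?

Expected counts for N = 381 under a 2:1 ratio (total parts = 3):
  tailless: 381 × 2/3 = 254
  tailed: 381 × 1/3 = 127
χ² = Σ (O − E)² / E
  tailless: (259 − 254)² / 254 = 0.0984
  tailed: (122 − 127)² / 127 = 0.1969
χ² = 0.0984 + 0.1969 = 0.2953 ≈ 0.295

0.295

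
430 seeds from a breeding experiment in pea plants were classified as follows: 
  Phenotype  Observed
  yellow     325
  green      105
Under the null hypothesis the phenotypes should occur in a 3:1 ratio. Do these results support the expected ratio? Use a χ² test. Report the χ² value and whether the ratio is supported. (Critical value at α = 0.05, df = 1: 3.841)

Under the 3:1 hypothesis (Σ ratio = 4, N = 430):
  yellow: 430 × 3/4 = 322.5
  green: 430 × 1/4 = 107.5
χ² = Σ (O − E)² / E
  yellow: (325 − 322.5)² / 322.5 = 0.0194
  green: (105 − 107.5)² / 107.5 = 0.0581
χ² = 0.0194 + 0.0581 = 0.0775 ≈ 0.078
Degrees of freedom = 2 − 1 = 1; critical value at α = 0.05 is 3.841.
Since 0.078 < 3.841, we fail to reject the null hypothesis — the data are consistent with the 3:1 ratio.

0.078; consistent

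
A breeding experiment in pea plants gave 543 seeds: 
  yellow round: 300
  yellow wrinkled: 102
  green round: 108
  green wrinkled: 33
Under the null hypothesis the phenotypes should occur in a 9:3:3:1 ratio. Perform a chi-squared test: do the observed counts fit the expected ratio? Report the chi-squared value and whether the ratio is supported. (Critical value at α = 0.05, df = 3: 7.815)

0.499; consistent

The 9:3:3:1 ratio has 16 parts, so with N = 543 the expected counts are:
  yellow round: 543 × 9/16 = 305.4375
  yellow wrinkled: 543 × 3/16 = 101.8125
  green round: 543 × 3/16 = 101.8125
  green wrinkled: 543 × 1/16 = 33.9375
χ² = Σ (O − E)² / E
  yellow round: (300 − 305.4375)² / 305.4375 = 0.0968
  yellow wrinkled: (102 − 101.8125)² / 101.8125 = 0.0003
  green round: (108 − 101.8125)² / 101.8125 = 0.3760
  green wrinkled: (33 − 33.9375)² / 33.9375 = 0.0259
χ² = 0.0968 + 0.0003 + 0.3760 + 0.0259 = 0.499
Degrees of freedom = 4 − 1 = 3; critical value at α = 0.05 is 7.815.
Since 0.499 < 7.815, we fail to reject the null hypothesis — the data are consistent with the 9:3:3:1 ratio.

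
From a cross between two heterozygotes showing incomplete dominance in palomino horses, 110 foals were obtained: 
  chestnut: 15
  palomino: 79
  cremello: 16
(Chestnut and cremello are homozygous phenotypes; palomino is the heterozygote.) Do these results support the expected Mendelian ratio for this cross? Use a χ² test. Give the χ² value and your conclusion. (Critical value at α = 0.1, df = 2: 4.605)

With incomplete dominance, a heterozygote × heterozygote cross gives a 1:2:1 phenotypic ratio.
Under the 1:2:1 hypothesis (Σ ratio = 4, N = 110):
  chestnut: 110 × 1/4 = 27.5
  palomino: 110 × 2/4 = 55
  cremello: 110 × 1/4 = 27.5
χ² = Σ (O − E)² / E
  chestnut: (15 − 27.5)² / 27.5 = 5.6818
  palomino: (79 − 55)² / 55 = 10.4727
  cremello: (16 − 27.5)² / 27.5 = 4.8091
χ² = 5.6818 + 10.4727 + 4.8091 = 20.9636 ≈ 20.964
Degrees of freedom = 3 − 1 = 2; critical value at α = 0.1 is 4.605.
Since 20.964 > 4.605, we reject the null hypothesis — the data do not fit the 1:2:1 ratio.

20.964; not consistent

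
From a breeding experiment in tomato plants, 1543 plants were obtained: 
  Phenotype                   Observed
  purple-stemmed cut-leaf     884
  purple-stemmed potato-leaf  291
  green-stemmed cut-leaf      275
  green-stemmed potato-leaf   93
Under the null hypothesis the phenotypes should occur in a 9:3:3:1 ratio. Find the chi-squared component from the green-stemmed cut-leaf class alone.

0.708

Expected counts for N = 1543 under a 9:3:3:1 ratio (total parts = 16):
  purple-stemmed cut-leaf: 1543 × 9/16 = 867.9375
  purple-stemmed potato-leaf: 1543 × 3/16 = 289.3125
  green-stemmed cut-leaf: 1543 × 3/16 = 289.3125
  green-stemmed potato-leaf: 1543 × 1/16 = 96.4375
Contribution of green-stemmed cut-leaf: (275 − 289.3125)² / 289.3125 = 0.7080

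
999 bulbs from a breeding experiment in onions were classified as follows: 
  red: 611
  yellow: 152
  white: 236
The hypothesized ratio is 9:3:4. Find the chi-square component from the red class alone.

Under the 9:3:4 hypothesis (Σ ratio = 16, N = 999):
  red: 999 × 9/16 = 561.9375
  yellow: 999 × 3/16 = 187.3125
  white: 999 × 4/16 = 249.75
Contribution of red: (611 − 561.9375)² / 561.9375 = 4.2836

4.284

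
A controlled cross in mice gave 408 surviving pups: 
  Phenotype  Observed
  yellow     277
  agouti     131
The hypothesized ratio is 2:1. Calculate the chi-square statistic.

0.276

Expected counts for N = 408 under a 2:1 ratio (total parts = 3):
  yellow: 408 × 2/3 = 272
  agouti: 408 × 1/3 = 136
χ² = Σ (O − E)² / E
  yellow: (277 − 272)² / 272 = 0.0919
  agouti: (131 − 136)² / 136 = 0.1838
χ² = 0.0919 + 0.1838 = 0.2757 ≈ 0.276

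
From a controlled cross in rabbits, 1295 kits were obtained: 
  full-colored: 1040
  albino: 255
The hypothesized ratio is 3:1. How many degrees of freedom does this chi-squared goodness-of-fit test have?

1

A goodness-of-fit test with 2 phenotype classes has df = 2 − 1 = 1.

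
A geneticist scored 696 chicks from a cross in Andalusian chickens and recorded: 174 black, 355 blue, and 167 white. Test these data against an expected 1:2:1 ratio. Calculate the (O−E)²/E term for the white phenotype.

Under the 1:2:1 hypothesis (Σ ratio = 4, N = 696):
  black: 696 × 1/4 = 174
  blue: 696 × 2/4 = 348
  white: 696 × 1/4 = 174
Contribution of white: (167 − 174)² / 174 = 0.2816

0.282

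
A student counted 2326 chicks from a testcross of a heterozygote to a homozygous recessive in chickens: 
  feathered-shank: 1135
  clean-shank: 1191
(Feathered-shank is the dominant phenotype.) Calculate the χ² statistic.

1.348

A testcross of a heterozygote (Aa × aa) gives a 1:1 phenotypic ratio.
Expected counts for N = 2326 under a 1:1 ratio (total parts = 2):
  feathered-shank: 2326 × 1/2 = 1163
  clean-shank: 2326 × 1/2 = 1163
χ² = Σ (O − E)² / E
  feathered-shank: (1135 − 1163)² / 1163 = 0.6741
  clean-shank: (1191 − 1163)² / 1163 = 0.6741
χ² = 0.6741 + 0.6741 = 1.3482 ≈ 1.348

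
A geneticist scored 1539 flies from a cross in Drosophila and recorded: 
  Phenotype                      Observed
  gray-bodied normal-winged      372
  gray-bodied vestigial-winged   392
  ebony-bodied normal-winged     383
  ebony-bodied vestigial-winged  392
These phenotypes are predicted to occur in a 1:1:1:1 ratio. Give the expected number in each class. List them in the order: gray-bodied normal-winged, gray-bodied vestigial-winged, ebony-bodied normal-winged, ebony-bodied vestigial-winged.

Under the 1:1:1:1 hypothesis (Σ ratio = 4, N = 1539):
  gray-bodied normal-winged: 1539 × 1/4 = 384.75
  gray-bodied vestigial-winged: 1539 × 1/4 = 384.75
  ebony-bodied normal-winged: 1539 × 1/4 = 384.75
  ebony-bodied vestigial-winged: 1539 × 1/4 = 384.75

384.75, 384.75, 384.75, 384.75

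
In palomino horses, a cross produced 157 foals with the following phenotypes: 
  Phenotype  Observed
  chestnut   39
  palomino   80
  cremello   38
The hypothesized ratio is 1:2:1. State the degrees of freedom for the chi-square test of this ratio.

2

A goodness-of-fit test with 3 phenotype classes has df = 3 − 1 = 2.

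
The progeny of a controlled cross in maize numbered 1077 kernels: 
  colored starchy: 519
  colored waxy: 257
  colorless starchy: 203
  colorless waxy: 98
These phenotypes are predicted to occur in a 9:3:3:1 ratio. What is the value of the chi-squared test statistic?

41.450

Under the 9:3:3:1 hypothesis (Σ ratio = 16, N = 1077):
  colored starchy: 1077 × 9/16 = 605.8125
  colored waxy: 1077 × 3/16 = 201.9375
  colorless starchy: 1077 × 3/16 = 201.9375
  colorless waxy: 1077 × 1/16 = 67.3125
χ² = Σ (O − E)² / E
  colored starchy: (519 − 605.8125)² / 605.8125 = 12.4402
  colored waxy: (257 − 201.9375)² / 201.9375 = 15.0139
  colorless starchy: (203 − 201.9375)² / 201.9375 = 0.0056
  colorless waxy: (98 − 67.3125)² / 67.3125 = 13.9903
χ² = 12.4402 + 15.0139 + 0.0056 + 13.9903 = 41.450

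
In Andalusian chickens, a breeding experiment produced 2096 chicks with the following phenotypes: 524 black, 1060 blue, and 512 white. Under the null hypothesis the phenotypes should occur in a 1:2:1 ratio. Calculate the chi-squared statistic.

0.412

Under the 1:2:1 hypothesis (Σ ratio = 4, N = 2096):
  black: 2096 × 1/4 = 524
  blue: 2096 × 2/4 = 1048
  white: 2096 × 1/4 = 524
χ² = Σ (O − E)² / E
  black: (524 − 524)² / 524 = 0.0000
  blue: (1060 − 1048)² / 1048 = 0.1374
  white: (512 − 524)² / 524 = 0.2748
χ² = 0.0000 + 0.1374 + 0.2748 = 0.4122 ≈ 0.412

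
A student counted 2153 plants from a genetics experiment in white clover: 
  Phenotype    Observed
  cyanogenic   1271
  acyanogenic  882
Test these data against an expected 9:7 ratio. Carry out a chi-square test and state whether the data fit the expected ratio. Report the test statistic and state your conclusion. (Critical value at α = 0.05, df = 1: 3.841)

Total ratio parts = 16. Expected numbers out of 2153:
  cyanogenic: 2153 × 9/16 = 1211.0625
  acyanogenic: 2153 × 7/16 = 941.9375
χ² = Σ (O − E)² / E
  cyanogenic: (1271 − 1211.0625)² / 1211.0625 = 2.9664
  acyanogenic: (882 − 941.9375)² / 941.9375 = 3.8140
χ² = 2.9664 + 3.8140 = 6.7804 ≈ 6.780
Degrees of freedom = 2 − 1 = 1; critical value at α = 0.05 is 3.841.
Since 6.780 > 3.841, we reject the null hypothesis — the data do not fit the 9:7 ratio.

6.780; not consistent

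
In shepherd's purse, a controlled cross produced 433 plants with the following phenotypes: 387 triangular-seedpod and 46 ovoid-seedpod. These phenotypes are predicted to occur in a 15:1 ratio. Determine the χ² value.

14.135

The 15:1 ratio has 16 parts, so with N = 433 the expected counts are:
  triangular-seedpod: 433 × 15/16 = 405.9375
  ovoid-seedpod: 433 × 1/16 = 27.0625
χ² = Σ (O − E)² / E
  triangular-seedpod: (387 − 405.9375)² / 405.9375 = 0.8835
  ovoid-seedpod: (46 − 27.0625)² / 27.0625 = 13.2519
χ² = 0.8835 + 13.2519 = 14.1354 ≈ 14.135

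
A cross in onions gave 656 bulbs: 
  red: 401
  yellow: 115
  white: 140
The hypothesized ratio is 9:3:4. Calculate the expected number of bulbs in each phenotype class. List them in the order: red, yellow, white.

369, 123, 164

The 9:3:4 ratio has 16 parts, so with N = 656 the expected counts are:
  red: 656 × 9/16 = 369
  yellow: 656 × 3/16 = 123
  white: 656 × 4/16 = 164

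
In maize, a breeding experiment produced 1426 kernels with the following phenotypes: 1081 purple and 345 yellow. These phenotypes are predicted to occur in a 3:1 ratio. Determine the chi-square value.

Total ratio parts = 4. Expected numbers out of 1426:
  purple: 1426 × 3/4 = 1069.5
  yellow: 1426 × 1/4 = 356.5
χ² = Σ (O − E)² / E
  purple: (1081 − 1069.5)² / 1069.5 = 0.1237
  yellow: (345 − 356.5)² / 356.5 = 0.3710
χ² = 0.1237 + 0.3710 = 0.4947 ≈ 0.495

0.495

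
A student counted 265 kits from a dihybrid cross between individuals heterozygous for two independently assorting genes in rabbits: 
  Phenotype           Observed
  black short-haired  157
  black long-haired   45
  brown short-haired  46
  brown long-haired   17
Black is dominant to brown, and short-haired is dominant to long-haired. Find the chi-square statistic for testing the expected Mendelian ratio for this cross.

A dihybrid F₂ with independent assortment and complete dominance at both loci gives a 9:3:3:1 phenotypic ratio.
Total ratio parts = 16. Expected numbers out of 265:
  black short-haired: 265 × 9/16 = 149.0625
  black long-haired: 265 × 3/16 = 49.6875
  brown short-haired: 265 × 3/16 = 49.6875
  brown long-haired: 265 × 1/16 = 16.5625
χ² = Σ (O − E)² / E
  black short-haired: (157 − 149.0625)² / 149.0625 = 0.4227
  black long-haired: (45 − 49.6875)² / 49.6875 = 0.4422
  brown short-haired: (46 − 49.6875)² / 49.6875 = 0.2737
  brown long-haired: (17 − 16.5625)² / 16.5625 = 0.0116
χ² = 0.4227 + 0.4422 + 0.2737 + 0.0116 = 1.1502 ≈ 1.150

1.150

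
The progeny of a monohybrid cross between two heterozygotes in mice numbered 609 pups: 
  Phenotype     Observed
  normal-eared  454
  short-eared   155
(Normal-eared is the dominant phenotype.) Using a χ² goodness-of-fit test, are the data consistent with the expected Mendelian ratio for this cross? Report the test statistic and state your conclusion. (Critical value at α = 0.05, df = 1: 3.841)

0.066; consistent

For a monohybrid cross between heterozygotes with complete dominance, the expected phenotypic ratio is 3:1.
Total ratio parts = 4. Expected numbers out of 609:
  normal-eared: 609 × 3/4 = 456.75
  short-eared: 609 × 1/4 = 152.25
χ² = Σ (O − E)² / E
  normal-eared: (454 − 456.75)² / 456.75 = 0.0166
  short-eared: (155 − 152.25)² / 152.25 = 0.0497
χ² = 0.0166 + 0.0497 = 0.0663 ≈ 0.066
Degrees of freedom = 2 − 1 = 1; critical value at α = 0.05 is 3.841.
Since 0.066 < 3.841, we fail to reject the null hypothesis — the data are consistent with the 3:1 ratio.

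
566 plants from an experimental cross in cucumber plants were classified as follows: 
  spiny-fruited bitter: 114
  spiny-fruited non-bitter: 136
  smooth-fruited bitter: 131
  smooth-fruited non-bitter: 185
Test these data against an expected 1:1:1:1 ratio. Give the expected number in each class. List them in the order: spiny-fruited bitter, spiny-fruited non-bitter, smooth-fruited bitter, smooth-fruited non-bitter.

The 1:1:1:1 ratio has 4 parts, so with N = 566 the expected counts are:
  spiny-fruited bitter: 566 × 1/4 = 141.5
  spiny-fruited non-bitter: 566 × 1/4 = 141.5
  smooth-fruited bitter: 566 × 1/4 = 141.5
  smooth-fruited non-bitter: 566 × 1/4 = 141.5

141.5, 141.5, 141.5, 141.5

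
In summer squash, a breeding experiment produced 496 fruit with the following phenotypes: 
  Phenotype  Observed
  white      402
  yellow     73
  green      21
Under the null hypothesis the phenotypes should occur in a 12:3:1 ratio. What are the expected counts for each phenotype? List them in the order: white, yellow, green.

372, 93, 31

The 12:3:1 ratio has 16 parts, so with N = 496 the expected counts are:
  white: 496 × 12/16 = 372
  yellow: 496 × 3/16 = 93
  green: 496 × 1/16 = 31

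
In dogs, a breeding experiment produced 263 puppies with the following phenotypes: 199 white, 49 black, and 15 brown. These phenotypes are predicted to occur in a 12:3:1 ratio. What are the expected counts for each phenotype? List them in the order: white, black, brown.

Expected counts for N = 263 under a 12:3:1 ratio (total parts = 16):
  white: 263 × 12/16 = 197.25
  black: 263 × 3/16 = 49.3125
  brown: 263 × 1/16 = 16.4375

197.25, 49.3125, 16.4375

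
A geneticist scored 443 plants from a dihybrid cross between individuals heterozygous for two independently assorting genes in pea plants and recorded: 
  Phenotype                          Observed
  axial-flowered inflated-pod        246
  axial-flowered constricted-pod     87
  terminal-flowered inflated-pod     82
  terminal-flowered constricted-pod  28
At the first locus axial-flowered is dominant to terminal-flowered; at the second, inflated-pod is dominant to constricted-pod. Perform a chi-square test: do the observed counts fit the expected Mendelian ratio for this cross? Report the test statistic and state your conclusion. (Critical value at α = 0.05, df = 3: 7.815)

0.245; consistent

A dihybrid F₂ with independent assortment and complete dominance at both loci gives a 9:3:3:1 phenotypic ratio.
The 9:3:3:1 ratio has 16 parts, so with N = 443 the expected counts are:
  axial-flowered inflated-pod: 443 × 9/16 = 249.1875
  axial-flowered constricted-pod: 443 × 3/16 = 83.0625
  terminal-flowered inflated-pod: 443 × 3/16 = 83.0625
  terminal-flowered constricted-pod: 443 × 1/16 = 27.6875
χ² = Σ (O − E)² / E
  axial-flowered inflated-pod: (246 − 249.1875)² / 249.1875 = 0.0408
  axial-flowered constricted-pod: (87 − 83.0625)² / 83.0625 = 0.1867
  terminal-flowered inflated-pod: (82 − 83.0625)² / 83.0625 = 0.0136
  terminal-flowered constricted-pod: (28 − 27.6875)² / 27.6875 = 0.0035
χ² = 0.0408 + 0.1867 + 0.0136 + 0.0035 = 0.2446 ≈ 0.245
Degrees of freedom = 4 − 1 = 3; critical value at α = 0.05 is 7.815.
Since 0.245 < 7.815, we fail to reject the null hypothesis — the data are consistent with the 9:3:3:1 ratio.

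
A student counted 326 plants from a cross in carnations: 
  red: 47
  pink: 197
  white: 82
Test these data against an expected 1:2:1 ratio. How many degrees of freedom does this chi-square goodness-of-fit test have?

2

A goodness-of-fit test with 3 phenotype classes has df = 3 − 1 = 2.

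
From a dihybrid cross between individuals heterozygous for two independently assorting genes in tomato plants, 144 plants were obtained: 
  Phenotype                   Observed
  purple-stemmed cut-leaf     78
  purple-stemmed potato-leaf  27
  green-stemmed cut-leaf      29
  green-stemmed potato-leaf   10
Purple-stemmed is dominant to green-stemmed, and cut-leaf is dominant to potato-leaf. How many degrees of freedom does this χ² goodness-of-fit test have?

3

A dihybrid F₂ with independent assortment and complete dominance at both loci gives a 9:3:3:1 phenotypic ratio.
A goodness-of-fit test with 4 phenotype classes has df = 4 − 1 = 3.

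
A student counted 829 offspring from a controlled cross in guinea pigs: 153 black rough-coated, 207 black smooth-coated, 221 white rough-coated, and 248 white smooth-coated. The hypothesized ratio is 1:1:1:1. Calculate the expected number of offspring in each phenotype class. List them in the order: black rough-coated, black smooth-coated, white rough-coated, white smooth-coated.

Expected counts for N = 829 under a 1:1:1:1 ratio (total parts = 4):
  black rough-coated: 829 × 1/4 = 207.25
  black smooth-coated: 829 × 1/4 = 207.25
  white rough-coated: 829 × 1/4 = 207.25
  white smooth-coated: 829 × 1/4 = 207.25

207.25, 207.25, 207.25, 207.25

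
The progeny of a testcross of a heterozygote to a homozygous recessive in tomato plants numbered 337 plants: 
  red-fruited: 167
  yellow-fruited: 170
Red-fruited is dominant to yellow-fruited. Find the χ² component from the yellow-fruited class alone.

0.013

A testcross of a heterozygote (Aa × aa) gives a 1:1 phenotypic ratio.
Expected counts for N = 337 under a 1:1 ratio (total parts = 2):
  red-fruited: 337 × 1/2 = 168.5
  yellow-fruited: 337 × 1/2 = 168.5
Contribution of yellow-fruited: (170 − 168.5)² / 168.5 = 0.0134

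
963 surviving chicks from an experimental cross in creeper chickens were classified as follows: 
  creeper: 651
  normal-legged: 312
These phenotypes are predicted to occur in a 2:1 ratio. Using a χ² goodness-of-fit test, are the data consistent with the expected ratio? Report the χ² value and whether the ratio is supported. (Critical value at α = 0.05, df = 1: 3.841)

Total ratio parts = 3. Expected numbers out of 963:
  creeper: 963 × 2/3 = 642
  normal-legged: 963 × 1/3 = 321
χ² = Σ (O − E)² / E
  creeper: (651 − 642)² / 642 = 0.1262
  normal-legged: (312 − 321)² / 321 = 0.2523
χ² = 0.1262 + 0.2523 = 0.3785 ≈ 0.379
Degrees of freedom = 2 − 1 = 1; critical value at α = 0.05 is 3.841.
Since 0.379 < 3.841, we fail to reject the null hypothesis — the data are consistent with the 2:1 ratio.

0.379; consistent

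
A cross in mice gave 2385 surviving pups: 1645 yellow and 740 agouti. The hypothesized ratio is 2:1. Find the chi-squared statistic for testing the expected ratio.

5.708

Under the 2:1 hypothesis (Σ ratio = 3, N = 2385):
  yellow: 2385 × 2/3 = 1590
  agouti: 2385 × 1/3 = 795
χ² = Σ (O − E)² / E
  yellow: (1645 − 1590)² / 1590 = 1.9025
  agouti: (740 − 795)² / 795 = 3.8050
χ² = 1.9025 + 3.8050 = 5.7075 ≈ 5.708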